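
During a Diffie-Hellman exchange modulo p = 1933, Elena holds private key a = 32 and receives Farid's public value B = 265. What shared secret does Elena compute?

Shared key K = 265^32 mod 1933.
265^1 ≡ 265 (mod 1933)
265^2 = (265^1)^2 ≡ 265^2 = 70225 ≡ 637 (mod 1933)
265^4 = (265^2)^2 ≡ 637^2 = 405769 ≡ 1772 (mod 1933)
265^8 = (265^4)^2 ≡ 1772^2 = 3139984 ≡ 792 (mod 1933)
265^16 = (265^8)^2 ≡ 792^2 = 627264 ≡ 972 (mod 1933)
265^32 = (265^16)^2 ≡ 972^2 = 944784 ≡ 1480 (mod 1933)

1480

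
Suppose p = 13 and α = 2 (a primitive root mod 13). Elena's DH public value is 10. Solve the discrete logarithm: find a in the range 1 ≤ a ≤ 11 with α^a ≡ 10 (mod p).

10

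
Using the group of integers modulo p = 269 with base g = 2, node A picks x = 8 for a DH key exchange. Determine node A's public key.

Public value = 2^8 mod 269.
2^1 ≡ 2 (mod 269)
2^2 = (2^1)^2 ≡ 2^2 = 4 ≡ 4 (mod 269)
2^4 = (2^2)^2 ≡ 4^2 = 16 ≡ 16 (mod 269)
2^8 = (2^4)^2 ≡ 16^2 = 256 ≡ 256 (mod 269)

256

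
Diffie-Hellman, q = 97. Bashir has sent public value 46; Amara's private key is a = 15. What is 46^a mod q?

Shared key K = 46^15 mod 97.
46^1 ≡ 46 (mod 97)
46^2 = (46^1)^2 ≡ 46^2 = 2116 ≡ 79 (mod 97)
46^4 = (46^2)^2 ≡ 79^2 = 6241 ≡ 33 (mod 97)
46^8 = (46^4)^2 ≡ 33^2 = 1089 ≡ 22 (mod 97)
46^15 = 46^8 · 46^4 · 46^2 · 46^1 ≡ 22 · 33 · 79 · 46 ≡ 78 (mod 97).

78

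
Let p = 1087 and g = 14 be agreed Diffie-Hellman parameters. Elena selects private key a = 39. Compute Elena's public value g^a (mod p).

Public value = 14^39 (mod 1087).
14^1 ≡ 14 (mod 1087)
14^2 = (14^1)^2 ≡ 14^2 = 196 ≡ 196 (mod 1087)
14^4 = (14^2)^2 ≡ 196^2 = 38416 ≡ 371 (mod 1087)
14^8 = (14^4)^2 ≡ 371^2 = 137641 ≡ 679 (mod 1087)
14^16 = (14^8)^2 ≡ 679^2 = 461041 ≡ 153 (mod 1087)
14^32 = (14^16)^2 ≡ 153^2 = 23409 ≡ 582 (mod 1087)
14^39 = 14^32 · 14^4 · 14^2 · 14^1 ≡ 582 · 371 · 196 · 14 ≡ 1052 (mod 1087).

1052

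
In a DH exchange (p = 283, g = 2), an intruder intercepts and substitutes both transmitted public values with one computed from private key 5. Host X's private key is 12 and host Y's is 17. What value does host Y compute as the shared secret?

131

Host Y receives an intruder's public value M = 2^5 mod 283 instead of the honest one.
2^1 ≡ 2 (mod 283)
2^2 = (2^1)^2 ≡ 2^2 = 4 ≡ 4 (mod 283)
2^4 = (2^2)^2 ≡ 4^2 = 16 ≡ 16 (mod 283)
2^5 = 2^4 · 2^1 ≡ 16 · 2 ≡ 32 (mod 283).
So M = 32. Host Y computes K = M^17 mod 283.
32^1 ≡ 32 (mod 283)
32^2 = (32^1)^2 ≡ 32^2 = 1024 ≡ 175 (mod 283)
32^4 = (32^2)^2 ≡ 175^2 = 30625 ≡ 61 (mod 283)
32^8 = (32^4)^2 ≡ 61^2 = 3721 ≡ 42 (mod 283)
32^16 = (32^8)^2 ≡ 42^2 = 1764 ≡ 66 (mod 283)
32^17 = 32^16 · 32^1 ≡ 66 · 32 ≡ 131 (mod 283).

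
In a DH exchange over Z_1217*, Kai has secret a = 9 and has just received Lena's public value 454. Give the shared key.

38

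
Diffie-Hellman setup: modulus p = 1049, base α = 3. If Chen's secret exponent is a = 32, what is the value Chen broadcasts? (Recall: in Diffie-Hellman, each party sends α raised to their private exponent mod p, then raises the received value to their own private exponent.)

Public value = 3^32 mod 1049.
3^1 ≡ 3 (mod 1049)
3^2 = (3^1)^2 ≡ 3^2 = 9 ≡ 9 (mod 1049)
3^4 = (3^2)^2 ≡ 9^2 = 81 ≡ 81 (mod 1049)
3^8 = (3^4)^2 ≡ 81^2 = 6561 ≡ 267 (mod 1049)
3^16 = (3^8)^2 ≡ 267^2 = 71289 ≡ 1006 (mod 1049)
3^32 = (3^16)^2 ≡ 1006^2 = 1012036 ≡ 800 (mod 1049)

800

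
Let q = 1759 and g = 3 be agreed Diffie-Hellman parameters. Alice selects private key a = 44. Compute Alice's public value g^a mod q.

1050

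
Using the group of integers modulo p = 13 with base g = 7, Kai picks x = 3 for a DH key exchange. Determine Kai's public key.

5

Public value = 7^3 mod 13.
7^1 ≡ 7 (mod 13)
7^2 = (7^1)^2 ≡ 7^2 = 49 ≡ 10 (mod 13)
7^3 = 7^2 · 7^1 ≡ 10 · 7 ≡ 5 (mod 13).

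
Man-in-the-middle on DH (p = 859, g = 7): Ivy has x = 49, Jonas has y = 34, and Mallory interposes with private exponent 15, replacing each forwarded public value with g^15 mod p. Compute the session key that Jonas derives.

387

Jonas receives Mallory's public value M = 7^15 mod 859 instead of the honest one.
7^1 ≡ 7 (mod 859)
7^2 = (7^1)^2 ≡ 7^2 = 49 ≡ 49 (mod 859)
7^4 = (7^2)^2 ≡ 49^2 = 2401 ≡ 683 (mod 859)
7^8 = (7^4)^2 ≡ 683^2 = 466489 ≡ 52 (mod 859)
7^15 = 7^8 · 7^4 · 7^2 · 7^1 ≡ 52 · 683 · 49 · 7 ≡ 509 (mod 859).
So M = 509. Jonas computes K = M^34 mod 859.
509^1 ≡ 509 (mod 859)
509^2 = (509^1)^2 ≡ 509^2 = 259081 ≡ 522 (mod 859)
509^4 = (509^2)^2 ≡ 522^2 = 272484 ≡ 181 (mod 859)
509^8 = (509^4)^2 ≡ 181^2 = 32761 ≡ 119 (mod 859)
509^16 = (509^8)^2 ≡ 119^2 = 14161 ≡ 417 (mod 859)
509^32 = (509^16)^2 ≡ 417^2 = 173889 ≡ 371 (mod 859)
509^34 = 509^32 · 509^2 ≡ 371 · 522 ≡ 387 (mod 859).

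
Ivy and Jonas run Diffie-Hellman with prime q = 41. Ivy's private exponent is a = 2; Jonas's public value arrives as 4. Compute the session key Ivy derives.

16

Shared key K = 4^2 mod 41.
4^1 ≡ 4 (mod 41)
4^2 = (4^1)^2 ≡ 4^2 = 16 ≡ 16 (mod 41)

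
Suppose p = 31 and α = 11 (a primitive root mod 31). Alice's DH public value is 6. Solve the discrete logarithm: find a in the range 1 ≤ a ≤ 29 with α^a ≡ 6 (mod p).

5

Try successive powers of 11 modulo 31:
11^1 ≡ 11
11^2 ≡ 28
11^3 ≡ 29
11^4 ≡ 9
11^5 ≡ 6
Found: a = 5.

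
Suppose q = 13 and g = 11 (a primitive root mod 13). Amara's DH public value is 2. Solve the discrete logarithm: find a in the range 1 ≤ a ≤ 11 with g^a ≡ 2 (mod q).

Try successive powers of 11 modulo 13:
11^1 ≡ 11
11^2 ≡ 4
11^3 ≡ 5
11^4 ≡ 3
11^5 ≡ 7
11^6 ≡ 12
11^7 ≡ 2
Found: a = 7.

7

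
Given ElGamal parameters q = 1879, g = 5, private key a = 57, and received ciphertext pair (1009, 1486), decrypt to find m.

Shared mask s = c₁^a mod q = 1009^57 mod 1879.
1009^1 ≡ 1009 (mod 1879)
1009^2 = (1009^1)^2 ≡ 1009^2 = 1018081 ≡ 1542 (mod 1879)
1009^4 = (1009^2)^2 ≡ 1542^2 = 2377764 ≡ 829 (mod 1879)
1009^8 = (1009^4)^2 ≡ 829^2 = 687241 ≡ 1406 (mod 1879)
1009^16 = (1009^8)^2 ≡ 1406^2 = 1976836 ≡ 128 (mod 1879)
1009^32 = (1009^16)^2 ≡ 128^2 = 16384 ≡ 1352 (mod 1879)
1009^57 = 1009^32 · 1009^16 · 1009^8 · 1009^1 ≡ 1352 · 128 · 1406 · 1009 ≡ 1692 (mod 1879).
So s = 1692; s⁻¹ ≡ 1045 (mod 1879).
m = c₂ · s⁻¹ mod 1879 = 1486 · 1045 mod 1879 = 816.

816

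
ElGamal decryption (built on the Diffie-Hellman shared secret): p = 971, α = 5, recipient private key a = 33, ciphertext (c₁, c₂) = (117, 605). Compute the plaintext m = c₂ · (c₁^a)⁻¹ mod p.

Shared mask s = c₁^a mod p = 117^33 mod 971.
117^1 ≡ 117 (mod 971)
117^2 = (117^1)^2 ≡ 117^2 = 13689 ≡ 95 (mod 971)
117^4 = (117^2)^2 ≡ 95^2 = 9025 ≡ 286 (mod 971)
117^8 = (117^4)^2 ≡ 286^2 = 81796 ≡ 232 (mod 971)
117^16 = (117^8)^2 ≡ 232^2 = 53824 ≡ 419 (mod 971)
117^32 = (117^16)^2 ≡ 419^2 = 175561 ≡ 781 (mod 971)
117^33 = 117^32 · 117^1 ≡ 781 · 117 ≡ 103 (mod 971).
So s = 103; s⁻¹ ≡ 66 (mod 971).
m = c₂ · s⁻¹ mod 971 = 605 · 66 mod 971 = 119.

119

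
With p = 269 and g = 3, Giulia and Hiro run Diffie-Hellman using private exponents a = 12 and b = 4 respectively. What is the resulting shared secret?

205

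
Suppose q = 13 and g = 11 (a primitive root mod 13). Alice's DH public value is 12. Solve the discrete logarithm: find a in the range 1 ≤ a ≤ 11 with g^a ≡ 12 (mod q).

6

Try successive powers of 11 modulo 13:
11^1 ≡ 11
11^2 ≡ 4
11^3 ≡ 5
11^4 ≡ 3
11^5 ≡ 7
11^6 ≡ 12
Found: a = 6.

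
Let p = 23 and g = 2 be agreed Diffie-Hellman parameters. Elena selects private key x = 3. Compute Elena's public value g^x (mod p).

8

Public value = 2^3 (mod 23).
2^1 ≡ 2 (mod 23)
2^2 = (2^1)^2 ≡ 2^2 = 4 ≡ 4 (mod 23)
2^3 = 2^2 · 2^1 ≡ 4 · 2 ≡ 8 (mod 23).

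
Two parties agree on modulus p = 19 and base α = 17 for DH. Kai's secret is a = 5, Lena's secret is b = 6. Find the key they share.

Kai sends A = α^a mod p = 17^5 mod 19.
17^1 ≡ 17 (mod 19)
17^2 = (17^1)^2 ≡ 17^2 = 289 ≡ 4 (mod 19)
17^4 = (17^2)^2 ≡ 4^2 = 16 ≡ 16 (mod 19)
17^5 = 17^4 · 17^1 ≡ 16 · 17 ≡ 6 (mod 19).
So A = 6. Lena then computes K = A^b mod p = 6^6 mod 19.
6^1 ≡ 6 (mod 19)
6^2 = (6^1)^2 ≡ 6^2 = 36 ≡ 17 (mod 19)
6^4 = (6^2)^2 ≡ 17^2 = 289 ≡ 4 (mod 19)
6^6 = 6^4 · 6^2 ≡ 4 · 17 ≡ 11 (mod 19).

11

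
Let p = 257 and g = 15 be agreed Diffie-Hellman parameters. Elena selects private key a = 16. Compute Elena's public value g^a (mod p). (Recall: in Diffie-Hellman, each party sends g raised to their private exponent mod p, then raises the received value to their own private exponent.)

Public value = 15^16 (mod 257).
15^1 ≡ 15 (mod 257)
15^2 = (15^1)^2 ≡ 15^2 = 225 ≡ 225 (mod 257)
15^4 = (15^2)^2 ≡ 225^2 = 50625 ≡ 253 (mod 257)
15^8 = (15^4)^2 ≡ 253^2 = 64009 ≡ 16 (mod 257)
15^16 = (15^8)^2 ≡ 16^2 = 256 ≡ 256 (mod 257)

256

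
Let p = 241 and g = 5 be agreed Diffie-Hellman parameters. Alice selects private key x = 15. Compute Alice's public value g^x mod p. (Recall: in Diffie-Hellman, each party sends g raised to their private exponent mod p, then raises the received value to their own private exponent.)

211

Public value = 5^15 mod 241.
5^1 ≡ 5 (mod 241)
5^2 = (5^1)^2 ≡ 5^2 = 25 ≡ 25 (mod 241)
5^4 = (5^2)^2 ≡ 25^2 = 625 ≡ 143 (mod 241)
5^8 = (5^4)^2 ≡ 143^2 = 20449 ≡ 205 (mod 241)
5^15 = 5^8 · 5^4 · 5^2 · 5^1 ≡ 205 · 143 · 25 · 5 ≡ 211 (mod 241).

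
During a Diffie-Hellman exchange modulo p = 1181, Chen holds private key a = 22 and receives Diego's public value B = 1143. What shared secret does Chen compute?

Shared key K = 1143^22 mod 1181.
1143^1 ≡ 1143 (mod 1181)
1143^2 = (1143^1)^2 ≡ 1143^2 = 1306449 ≡ 263 (mod 1181)
1143^4 = (1143^2)^2 ≡ 263^2 = 69169 ≡ 671 (mod 1181)
1143^8 = (1143^4)^2 ≡ 671^2 = 450241 ≡ 280 (mod 1181)
1143^16 = (1143^8)^2 ≡ 280^2 = 78400 ≡ 454 (mod 1181)
1143^22 = 1143^16 · 1143^4 · 1143^2 ≡ 454 · 671 · 263 ≡ 883 (mod 1181).

883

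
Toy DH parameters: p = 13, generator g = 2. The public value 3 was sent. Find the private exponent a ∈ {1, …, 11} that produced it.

Try successive powers of 2 modulo 13:
2^1 ≡ 2
2^2 ≡ 4
2^3 ≡ 8
2^4 ≡ 3
Found: a = 4.

4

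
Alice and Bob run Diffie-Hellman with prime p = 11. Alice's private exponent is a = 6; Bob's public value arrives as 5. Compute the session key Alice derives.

5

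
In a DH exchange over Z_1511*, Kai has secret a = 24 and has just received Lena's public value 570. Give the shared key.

Shared key K = 570^24 mod 1511.
570^1 ≡ 570 (mod 1511)
570^2 = (570^1)^2 ≡ 570^2 = 324900 ≡ 35 (mod 1511)
570^4 = (570^2)^2 ≡ 35^2 = 1225 ≡ 1225 (mod 1511)
570^8 = (570^4)^2 ≡ 1225^2 = 1500625 ≡ 202 (mod 1511)
570^16 = (570^8)^2 ≡ 202^2 = 40804 ≡ 7 (mod 1511)
570^24 = 570^16 · 570^8 ≡ 7 · 202 ≡ 1414 (mod 1511).

1414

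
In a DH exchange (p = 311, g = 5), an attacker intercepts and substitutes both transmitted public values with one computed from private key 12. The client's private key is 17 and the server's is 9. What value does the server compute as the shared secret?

The server receives an attacker's public value M = 5^12 mod 311 instead of the honest one.
5^1 ≡ 5 (mod 311)
5^2 = (5^1)^2 ≡ 5^2 = 25 ≡ 25 (mod 311)
5^4 = (5^2)^2 ≡ 25^2 = 625 ≡ 3 (mod 311)
5^8 = (5^4)^2 ≡ 3^2 = 9 ≡ 9 (mod 311)
5^12 = 5^8 · 5^4 ≡ 9 · 3 ≡ 27 (mod 311).
So M = 27. The server computes K = M^9 mod 311.
27^1 ≡ 27 (mod 311)
27^2 = (27^1)^2 ≡ 27^2 = 729 ≡ 107 (mod 311)
27^4 = (27^2)^2 ≡ 107^2 = 11449 ≡ 253 (mod 311)
27^8 = (27^4)^2 ≡ 253^2 = 64009 ≡ 254 (mod 311)
27^9 = 27^8 · 27^1 ≡ 254 · 27 ≡ 16 (mod 311).

16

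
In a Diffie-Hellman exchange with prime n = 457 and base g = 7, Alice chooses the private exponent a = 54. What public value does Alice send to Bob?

453

Public value = 7^54 mod 457.
7^1 ≡ 7 (mod 457)
7^2 = (7^1)^2 ≡ 7^2 = 49 ≡ 49 (mod 457)
7^4 = (7^2)^2 ≡ 49^2 = 2401 ≡ 116 (mod 457)
7^8 = (7^4)^2 ≡ 116^2 = 13456 ≡ 203 (mod 457)
7^16 = (7^8)^2 ≡ 203^2 = 41209 ≡ 79 (mod 457)
7^32 = (7^16)^2 ≡ 79^2 = 6241 ≡ 300 (mod 457)
7^54 = 7^32 · 7^16 · 7^4 · 7^2 ≡ 300 · 79 · 116 · 49 ≡ 453 (mod 457).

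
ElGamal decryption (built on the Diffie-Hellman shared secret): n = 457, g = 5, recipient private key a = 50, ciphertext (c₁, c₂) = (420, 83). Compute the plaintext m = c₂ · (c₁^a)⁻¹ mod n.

Shared mask s = c₁^a mod n = 420^50 mod 457.
420^1 ≡ 420 (mod 457)
420^2 = (420^1)^2 ≡ 420^2 = 176400 ≡ 455 (mod 457)
420^4 = (420^2)^2 ≡ 455^2 = 207025 ≡ 4 (mod 457)
420^8 = (420^4)^2 ≡ 4^2 = 16 ≡ 16 (mod 457)
420^16 = (420^8)^2 ≡ 16^2 = 256 ≡ 256 (mod 457)
420^32 = (420^16)^2 ≡ 256^2 = 65536 ≡ 185 (mod 457)
420^50 = 420^32 · 420^16 · 420^2 ≡ 185 · 256 · 455 ≡ 336 (mod 457).
So s = 336; s⁻¹ ≡ 423 (mod 457).
m = c₂ · s⁻¹ mod 457 = 83 · 423 mod 457 = 377.

377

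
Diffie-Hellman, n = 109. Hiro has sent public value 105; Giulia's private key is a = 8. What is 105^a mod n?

Shared key K = 105^8 mod 109.
105^1 ≡ 105 (mod 109)
105^2 = (105^1)^2 ≡ 105^2 = 11025 ≡ 16 (mod 109)
105^4 = (105^2)^2 ≡ 16^2 = 256 ≡ 38 (mod 109)
105^8 = (105^4)^2 ≡ 38^2 = 1444 ≡ 27 (mod 109)

27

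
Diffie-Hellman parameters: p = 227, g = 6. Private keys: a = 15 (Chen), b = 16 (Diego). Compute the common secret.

Chen sends A = g^a mod p = 6^15 mod 227.
6^1 ≡ 6 (mod 227)
6^2 = (6^1)^2 ≡ 6^2 = 36 ≡ 36 (mod 227)
6^4 = (6^2)^2 ≡ 36^2 = 1296 ≡ 161 (mod 227)
6^8 = (6^4)^2 ≡ 161^2 = 25921 ≡ 43 (mod 227)
6^15 = 6^8 · 6^4 · 6^2 · 6^1 ≡ 43 · 161 · 36 · 6 ≡ 119 (mod 227).
So A = 119. Diego then computes K = A^b mod p = 119^16 mod 227.
119^1 ≡ 119 (mod 227)
119^2 = (119^1)^2 ≡ 119^2 = 14161 ≡ 87 (mod 227)
119^4 = (119^2)^2 ≡ 87^2 = 7569 ≡ 78 (mod 227)
119^8 = (119^4)^2 ≡ 78^2 = 6084 ≡ 182 (mod 227)
119^16 = (119^8)^2 ≡ 182^2 = 33124 ≡ 209 (mod 227)

209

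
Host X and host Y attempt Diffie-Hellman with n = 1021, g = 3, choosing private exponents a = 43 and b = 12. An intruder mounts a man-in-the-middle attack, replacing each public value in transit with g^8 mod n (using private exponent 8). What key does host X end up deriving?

Host X receives an intruder's public value M = 3^8 mod 1021 instead of the honest one.
3^1 ≡ 3 (mod 1021)
3^2 = (3^1)^2 ≡ 3^2 = 9 ≡ 9 (mod 1021)
3^4 = (3^2)^2 ≡ 9^2 = 81 ≡ 81 (mod 1021)
3^8 = (3^4)^2 ≡ 81^2 = 6561 ≡ 435 (mod 1021)
So M = 435. Host X computes K = M^43 mod 1021.
435^1 ≡ 435 (mod 1021)
435^2 = (435^1)^2 ≡ 435^2 = 189225 ≡ 340 (mod 1021)
435^4 = (435^2)^2 ≡ 340^2 = 115600 ≡ 227 (mod 1021)
435^8 = (435^4)^2 ≡ 227^2 = 51529 ≡ 479 (mod 1021)
435^16 = (435^8)^2 ≡ 479^2 = 229441 ≡ 737 (mod 1021)
435^32 = (435^16)^2 ≡ 737^2 = 543169 ≡ 1018 (mod 1021)
435^43 = 435^32 · 435^8 · 435^2 · 435^1 ≡ 1018 · 479 · 340 · 435 ≡ 81 (mod 1021).

81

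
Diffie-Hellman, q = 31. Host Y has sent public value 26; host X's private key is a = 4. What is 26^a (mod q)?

Shared key K = 26^4 mod 31.
26^1 ≡ 26 (mod 31)
26^2 = (26^1)^2 ≡ 26^2 = 676 ≡ 25 (mod 31)
26^4 = (26^2)^2 ≡ 25^2 = 625 ≡ 5 (mod 31)

5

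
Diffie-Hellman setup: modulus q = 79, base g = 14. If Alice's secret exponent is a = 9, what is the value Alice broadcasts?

Public value = 14^9 mod 79.
14^1 ≡ 14 (mod 79)
14^2 = (14^1)^2 ≡ 14^2 = 196 ≡ 38 (mod 79)
14^4 = (14^2)^2 ≡ 38^2 = 1444 ≡ 22 (mod 79)
14^8 = (14^4)^2 ≡ 22^2 = 484 ≡ 10 (mod 79)
14^9 = 14^8 · 14^1 ≡ 10 · 14 ≡ 61 (mod 79).

61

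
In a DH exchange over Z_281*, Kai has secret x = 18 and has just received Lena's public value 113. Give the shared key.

28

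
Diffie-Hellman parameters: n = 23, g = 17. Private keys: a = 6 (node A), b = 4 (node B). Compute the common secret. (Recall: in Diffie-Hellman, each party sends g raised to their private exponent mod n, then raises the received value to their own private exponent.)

Node A sends A = g^a mod n = 17^6 mod 23.
17^1 ≡ 17 (mod 23)
17^2 = (17^1)^2 ≡ 17^2 = 289 ≡ 13 (mod 23)
17^4 = (17^2)^2 ≡ 13^2 = 169 ≡ 8 (mod 23)
17^6 = 17^4 · 17^2 ≡ 8 · 13 ≡ 12 (mod 23).
So A = 12. Node B then computes K = A^b mod n = 12^4 mod 23.
12^1 ≡ 12 (mod 23)
12^2 = (12^1)^2 ≡ 12^2 = 144 ≡ 6 (mod 23)
12^4 = (12^2)^2 ≡ 6^2 = 36 ≡ 13 (mod 23)

13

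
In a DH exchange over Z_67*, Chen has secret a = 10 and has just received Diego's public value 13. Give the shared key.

Shared key K = 13^10 mod 67.
13^1 ≡ 13 (mod 67)
13^2 = (13^1)^2 ≡ 13^2 = 169 ≡ 35 (mod 67)
13^4 = (13^2)^2 ≡ 35^2 = 1225 ≡ 19 (mod 67)
13^8 = (13^4)^2 ≡ 19^2 = 361 ≡ 26 (mod 67)
13^10 = 13^8 · 13^2 ≡ 26 · 35 ≡ 39 (mod 67).

39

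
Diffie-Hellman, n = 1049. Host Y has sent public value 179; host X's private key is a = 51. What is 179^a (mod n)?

366

Shared key K = 179^51 mod 1049.
179^1 ≡ 179 (mod 1049)
179^2 = (179^1)^2 ≡ 179^2 = 32041 ≡ 571 (mod 1049)
179^4 = (179^2)^2 ≡ 571^2 = 326041 ≡ 851 (mod 1049)
179^8 = (179^4)^2 ≡ 851^2 = 724201 ≡ 391 (mod 1049)
179^16 = (179^8)^2 ≡ 391^2 = 152881 ≡ 776 (mod 1049)
179^32 = (179^16)^2 ≡ 776^2 = 602176 ≡ 50 (mod 1049)
179^51 = 179^32 · 179^16 · 179^2 · 179^1 ≡ 50 · 776 · 571 · 179 ≡ 366 (mod 1049).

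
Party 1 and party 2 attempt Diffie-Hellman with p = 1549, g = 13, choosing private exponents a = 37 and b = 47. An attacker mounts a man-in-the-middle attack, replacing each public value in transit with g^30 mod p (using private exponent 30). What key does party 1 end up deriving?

Party 1 receives an attacker's public value M = 13^30 mod 1549 instead of the honest one.
13^1 ≡ 13 (mod 1549)
13^2 = (13^1)^2 ≡ 13^2 = 169 ≡ 169 (mod 1549)
13^4 = (13^2)^2 ≡ 169^2 = 28561 ≡ 679 (mod 1549)
13^8 = (13^4)^2 ≡ 679^2 = 461041 ≡ 988 (mod 1549)
13^16 = (13^8)^2 ≡ 988^2 = 976144 ≡ 274 (mod 1549)
13^30 = 13^16 · 13^8 · 13^4 · 13^2 ≡ 274 · 988 · 679 · 169 ≡ 1095 (mod 1549).
So M = 1095. Party 1 computes K = M^37 mod 1549.
1095^1 ≡ 1095 (mod 1549)
1095^2 = (1095^1)^2 ≡ 1095^2 = 1199025 ≡ 99 (mod 1549)
1095^4 = (1095^2)^2 ≡ 99^2 = 9801 ≡ 507 (mod 1549)
1095^8 = (1095^4)^2 ≡ 507^2 = 257049 ≡ 1464 (mod 1549)
1095^16 = (1095^8)^2 ≡ 1464^2 = 2143296 ≡ 1029 (mod 1549)
1095^32 = (1095^16)^2 ≡ 1029^2 = 1058841 ≡ 874 (mod 1549)
1095^37 = 1095^32 · 1095^4 · 1095^1 ≡ 874 · 507 · 1095 ≡ 803 (mod 1549).

803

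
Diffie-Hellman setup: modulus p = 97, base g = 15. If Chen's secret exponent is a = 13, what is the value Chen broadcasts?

Public value = 15^13 mod 97.
15^1 ≡ 15 (mod 97)
15^2 = (15^1)^2 ≡ 15^2 = 225 ≡ 31 (mod 97)
15^4 = (15^2)^2 ≡ 31^2 = 961 ≡ 88 (mod 97)
15^8 = (15^4)^2 ≡ 88^2 = 7744 ≡ 81 (mod 97)
15^13 = 15^8 · 15^4 · 15^1 ≡ 81 · 88 · 15 ≡ 26 (mod 97).

26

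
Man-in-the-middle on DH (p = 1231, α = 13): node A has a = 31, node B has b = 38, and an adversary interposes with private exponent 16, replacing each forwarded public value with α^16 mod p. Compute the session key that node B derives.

80

Node B receives an adversary's public value M = 13^16 mod 1231 instead of the honest one.
13^1 ≡ 13 (mod 1231)
13^2 = (13^1)^2 ≡ 13^2 = 169 ≡ 169 (mod 1231)
13^4 = (13^2)^2 ≡ 169^2 = 28561 ≡ 248 (mod 1231)
13^8 = (13^4)^2 ≡ 248^2 = 61504 ≡ 1185 (mod 1231)
13^16 = (13^8)^2 ≡ 1185^2 = 1404225 ≡ 885 (mod 1231)
So M = 885. Node B computes K = M^38 mod 1231.
885^1 ≡ 885 (mod 1231)
885^2 = (885^1)^2 ≡ 885^2 = 783225 ≡ 309 (mod 1231)
885^4 = (885^2)^2 ≡ 309^2 = 95481 ≡ 694 (mod 1231)
885^8 = (885^4)^2 ≡ 694^2 = 481636 ≡ 315 (mod 1231)
885^16 = (885^8)^2 ≡ 315^2 = 99225 ≡ 745 (mod 1231)
885^32 = (885^16)^2 ≡ 745^2 = 555025 ≡ 1075 (mod 1231)
885^38 = 885^32 · 885^4 · 885^2 ≡ 1075 · 694 · 309 ≡ 80 (mod 1231).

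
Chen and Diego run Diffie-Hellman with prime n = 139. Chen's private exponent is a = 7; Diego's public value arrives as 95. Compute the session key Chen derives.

Shared key K = 95^7 mod 139.
95^1 ≡ 95 (mod 139)
95^2 = (95^1)^2 ≡ 95^2 = 9025 ≡ 129 (mod 139)
95^4 = (95^2)^2 ≡ 129^2 = 16641 ≡ 100 (mod 139)
95^7 = 95^4 · 95^2 · 95^1 ≡ 100 · 129 · 95 ≡ 76 (mod 139).

76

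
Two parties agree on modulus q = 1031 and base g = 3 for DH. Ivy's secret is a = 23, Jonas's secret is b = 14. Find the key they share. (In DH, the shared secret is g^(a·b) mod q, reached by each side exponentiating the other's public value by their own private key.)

Jonas sends B = g^b mod q = 3^14 mod 1031.
3^1 ≡ 3 (mod 1031)
3^2 = (3^1)^2 ≡ 3^2 = 9 ≡ 9 (mod 1031)
3^4 = (3^2)^2 ≡ 9^2 = 81 ≡ 81 (mod 1031)
3^8 = (3^4)^2 ≡ 81^2 = 6561 ≡ 375 (mod 1031)
3^14 = 3^8 · 3^4 · 3^2 ≡ 375 · 81 · 9 ≡ 160 (mod 1031).
So B = 160. Ivy then computes K = B^a mod q = 160^23 mod 1031.
160^1 ≡ 160 (mod 1031)
160^2 = (160^1)^2 ≡ 160^2 = 25600 ≡ 856 (mod 1031)
160^4 = (160^2)^2 ≡ 856^2 = 732736 ≡ 726 (mod 1031)
160^8 = (160^4)^2 ≡ 726^2 = 527076 ≡ 235 (mod 1031)
160^16 = (160^8)^2 ≡ 235^2 = 55225 ≡ 582 (mod 1031)
160^23 = 160^16 · 160^4 · 160^2 · 160^1 ≡ 582 · 726 · 856 · 160 ≡ 146 (mod 1031).

146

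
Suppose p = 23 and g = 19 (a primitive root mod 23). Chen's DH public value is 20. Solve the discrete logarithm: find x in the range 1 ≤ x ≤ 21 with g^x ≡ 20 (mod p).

Try successive powers of 19 modulo 23:
19^1 ≡ 19
19^2 ≡ 16
19^3 ≡ 5
19^4 ≡ 3
19^5 ≡ 11
19^6 ≡ 2
19^7 ≡ 15
19^8 ≡ 9
19^9 ≡ 10
19^10 ≡ 6
19^11 ≡ 22
19^12 ≡ 4
19^13 ≡ 7
19^14 ≡ 18
19^15 ≡ 20
Found: x = 15.

15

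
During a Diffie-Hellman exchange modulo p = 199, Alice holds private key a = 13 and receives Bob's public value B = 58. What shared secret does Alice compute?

Shared key K = 58^13 mod 199.
58^1 ≡ 58 (mod 199)
58^2 = (58^1)^2 ≡ 58^2 = 3364 ≡ 180 (mod 199)
58^4 = (58^2)^2 ≡ 180^2 = 32400 ≡ 162 (mod 199)
58^8 = (58^4)^2 ≡ 162^2 = 26244 ≡ 175 (mod 199)
58^13 = 58^8 · 58^4 · 58^1 ≡ 175 · 162 · 58 ≡ 162 (mod 199).

162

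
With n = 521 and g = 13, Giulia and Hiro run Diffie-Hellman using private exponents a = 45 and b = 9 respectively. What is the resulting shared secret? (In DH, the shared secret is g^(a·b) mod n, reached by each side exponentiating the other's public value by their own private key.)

447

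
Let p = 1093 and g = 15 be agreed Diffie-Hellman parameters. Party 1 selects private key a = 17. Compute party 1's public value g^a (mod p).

Public value = 15^17 (mod 1093).
15^1 ≡ 15 (mod 1093)
15^2 = (15^1)^2 ≡ 15^2 = 225 ≡ 225 (mod 1093)
15^4 = (15^2)^2 ≡ 225^2 = 50625 ≡ 347 (mod 1093)
15^8 = (15^4)^2 ≡ 347^2 = 120409 ≡ 179 (mod 1093)
15^16 = (15^8)^2 ≡ 179^2 = 32041 ≡ 344 (mod 1093)
15^17 = 15^16 · 15^1 ≡ 344 · 15 ≡ 788 (mod 1093).

788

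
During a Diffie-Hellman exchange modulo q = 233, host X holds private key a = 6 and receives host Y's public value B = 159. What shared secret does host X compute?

204

Shared key K = 159^6 mod 233.
159^1 ≡ 159 (mod 233)
159^2 = (159^1)^2 ≡ 159^2 = 25281 ≡ 117 (mod 233)
159^4 = (159^2)^2 ≡ 117^2 = 13689 ≡ 175 (mod 233)
159^6 = 159^4 · 159^2 ≡ 175 · 117 ≡ 204 (mod 233).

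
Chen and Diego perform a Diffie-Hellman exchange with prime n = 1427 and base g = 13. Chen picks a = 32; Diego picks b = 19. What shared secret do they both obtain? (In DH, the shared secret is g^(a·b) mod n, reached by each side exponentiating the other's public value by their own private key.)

1221

Diego sends B = g^b mod n = 13^19 mod 1427.
13^1 ≡ 13 (mod 1427)
13^2 = (13^1)^2 ≡ 13^2 = 169 ≡ 169 (mod 1427)
13^4 = (13^2)^2 ≡ 169^2 = 28561 ≡ 21 (mod 1427)
13^8 = (13^4)^2 ≡ 21^2 = 441 ≡ 441 (mod 1427)
13^16 = (13^8)^2 ≡ 441^2 = 194481 ≡ 409 (mod 1427)
13^19 = 13^16 · 13^2 · 13^1 ≡ 409 · 169 · 13 ≡ 990 (mod 1427).
So B = 990. Chen then computes K = B^a mod n = 990^32 mod 1427.
990^1 ≡ 990 (mod 1427)
990^2 = (990^1)^2 ≡ 990^2 = 980100 ≡ 1178 (mod 1427)
990^4 = (990^2)^2 ≡ 1178^2 = 1387684 ≡ 640 (mod 1427)
990^8 = (990^4)^2 ≡ 640^2 = 409600 ≡ 51 (mod 1427)
990^16 = (990^8)^2 ≡ 51^2 = 2601 ≡ 1174 (mod 1427)
990^32 = (990^16)^2 ≡ 1174^2 = 1378276 ≡ 1221 (mod 1427)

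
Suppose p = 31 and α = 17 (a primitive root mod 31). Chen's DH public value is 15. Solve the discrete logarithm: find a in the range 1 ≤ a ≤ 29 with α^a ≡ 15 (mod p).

Try successive powers of 17 modulo 31:
17^1 ≡ 17
17^2 ≡ 10
17^3 ≡ 15
Found: a = 3.

3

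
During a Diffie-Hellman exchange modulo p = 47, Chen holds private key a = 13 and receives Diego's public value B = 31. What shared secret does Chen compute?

Shared key K = 31^13 mod 47.
31^1 ≡ 31 (mod 47)
31^2 = (31^1)^2 ≡ 31^2 = 961 ≡ 21 (mod 47)
31^4 = (31^2)^2 ≡ 21^2 = 441 ≡ 18 (mod 47)
31^8 = (31^4)^2 ≡ 18^2 = 324 ≡ 42 (mod 47)
31^13 = 31^8 · 31^4 · 31^1 ≡ 42 · 18 · 31 ≡ 30 (mod 47).

30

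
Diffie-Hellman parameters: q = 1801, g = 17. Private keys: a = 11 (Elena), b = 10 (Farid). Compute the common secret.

294

Farid sends B = g^b mod q = 17^10 mod 1801.
17^1 ≡ 17 (mod 1801)
17^2 = (17^1)^2 ≡ 17^2 = 289 ≡ 289 (mod 1801)
17^4 = (17^2)^2 ≡ 289^2 = 83521 ≡ 675 (mod 1801)
17^8 = (17^4)^2 ≡ 675^2 = 455625 ≡ 1773 (mod 1801)
17^10 = 17^8 · 17^2 ≡ 1773 · 289 ≡ 913 (mod 1801).
So B = 913. Elena then computes K = B^a mod q = 913^11 mod 1801.
913^1 ≡ 913 (mod 1801)
913^2 = (913^1)^2 ≡ 913^2 = 833569 ≡ 1507 (mod 1801)
913^4 = (913^2)^2 ≡ 1507^2 = 2271049 ≡ 1789 (mod 1801)
913^8 = (913^4)^2 ≡ 1789^2 = 3200521 ≡ 144 (mod 1801)
913^11 = 913^8 · 913^2 · 913^1 ≡ 144 · 1507 · 913 ≡ 294 (mod 1801).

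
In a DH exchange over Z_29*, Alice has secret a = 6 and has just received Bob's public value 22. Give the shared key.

Shared key K = 22^6 mod 29.
22^1 ≡ 22 (mod 29)
22^2 = (22^1)^2 ≡ 22^2 = 484 ≡ 20 (mod 29)
22^4 = (22^2)^2 ≡ 20^2 = 400 ≡ 23 (mod 29)
22^6 = 22^4 · 22^2 ≡ 23 · 20 ≡ 25 (mod 29).

25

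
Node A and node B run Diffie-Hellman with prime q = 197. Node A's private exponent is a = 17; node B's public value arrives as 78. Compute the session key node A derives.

192

Shared key K = 78^17 mod 197.
78^1 ≡ 78 (mod 197)
78^2 = (78^1)^2 ≡ 78^2 = 6084 ≡ 174 (mod 197)
78^4 = (78^2)^2 ≡ 174^2 = 30276 ≡ 135 (mod 197)
78^8 = (78^4)^2 ≡ 135^2 = 18225 ≡ 101 (mod 197)
78^16 = (78^8)^2 ≡ 101^2 = 10201 ≡ 154 (mod 197)
78^17 = 78^16 · 78^1 ≡ 154 · 78 ≡ 192 (mod 197).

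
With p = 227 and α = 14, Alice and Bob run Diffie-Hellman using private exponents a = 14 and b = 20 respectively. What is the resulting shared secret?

Bob sends B = α^b mod p = 14^20 mod 227.
14^1 ≡ 14 (mod 227)
14^2 = (14^1)^2 ≡ 14^2 = 196 ≡ 196 (mod 227)
14^4 = (14^2)^2 ≡ 196^2 = 38416 ≡ 53 (mod 227)
14^8 = (14^4)^2 ≡ 53^2 = 2809 ≡ 85 (mod 227)
14^16 = (14^8)^2 ≡ 85^2 = 7225 ≡ 188 (mod 227)
14^20 = 14^16 · 14^4 ≡ 188 · 53 ≡ 203 (mod 227).
So B = 203. Alice then computes K = B^a mod p = 203^14 mod 227.
203^1 ≡ 203 (mod 227)
203^2 = (203^1)^2 ≡ 203^2 = 41209 ≡ 122 (mod 227)
203^4 = (203^2)^2 ≡ 122^2 = 14884 ≡ 129 (mod 227)
203^8 = (203^4)^2 ≡ 129^2 = 16641 ≡ 70 (mod 227)
203^14 = 203^8 · 203^4 · 203^2 ≡ 70 · 129 · 122 ≡ 29 (mod 227).

29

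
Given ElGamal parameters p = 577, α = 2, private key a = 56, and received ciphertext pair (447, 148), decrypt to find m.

Shared mask s = c₁^a mod p = 447^56 mod 577.
447^1 ≡ 447 (mod 577)
447^2 = (447^1)^2 ≡ 447^2 = 199809 ≡ 167 (mod 577)
447^4 = (447^2)^2 ≡ 167^2 = 27889 ≡ 193 (mod 577)
447^8 = (447^4)^2 ≡ 193^2 = 37249 ≡ 321 (mod 577)
447^16 = (447^8)^2 ≡ 321^2 = 103041 ≡ 335 (mod 577)
447^32 = (447^16)^2 ≡ 335^2 = 112225 ≡ 287 (mod 577)
447^56 = 447^32 · 447^16 · 447^8 ≡ 287 · 335 · 321 ≡ 546 (mod 577).
So s = 546; s⁻¹ ≡ 335 (mod 577).
m = c₂ · s⁻¹ mod 577 = 148 · 335 mod 577 = 535.

535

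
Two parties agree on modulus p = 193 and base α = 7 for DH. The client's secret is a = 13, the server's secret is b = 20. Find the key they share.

The client sends A = α^a mod p = 7^13 mod 193.
7^1 ≡ 7 (mod 193)
7^2 = (7^1)^2 ≡ 7^2 = 49 ≡ 49 (mod 193)
7^4 = (7^2)^2 ≡ 49^2 = 2401 ≡ 85 (mod 193)
7^8 = (7^4)^2 ≡ 85^2 = 7225 ≡ 84 (mod 193)
7^13 = 7^8 · 7^4 · 7^1 ≡ 84 · 85 · 7 ≡ 186 (mod 193).
So A = 186. The server then computes K = A^b mod p = 186^20 mod 193.
186^1 ≡ 186 (mod 193)
186^2 = (186^1)^2 ≡ 186^2 = 34596 ≡ 49 (mod 193)
186^4 = (186^2)^2 ≡ 49^2 = 2401 ≡ 85 (mod 193)
186^8 = (186^4)^2 ≡ 85^2 = 7225 ≡ 84 (mod 193)
186^16 = (186^8)^2 ≡ 84^2 = 7056 ≡ 108 (mod 193)
186^20 = 186^16 · 186^4 ≡ 108 · 85 ≡ 109 (mod 193).

109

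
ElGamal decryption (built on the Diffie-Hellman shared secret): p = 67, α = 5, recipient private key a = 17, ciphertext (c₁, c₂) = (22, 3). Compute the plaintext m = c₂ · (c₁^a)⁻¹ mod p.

Shared mask s = c₁^a mod p = 22^17 mod 67.
22^1 ≡ 22 (mod 67)
22^2 = (22^1)^2 ≡ 22^2 = 484 ≡ 15 (mod 67)
22^4 = (22^2)^2 ≡ 15^2 = 225 ≡ 24 (mod 67)
22^8 = (22^4)^2 ≡ 24^2 = 576 ≡ 40 (mod 67)
22^16 = (22^8)^2 ≡ 40^2 = 1600 ≡ 59 (mod 67)
22^17 = 22^16 · 22^1 ≡ 59 · 22 ≡ 25 (mod 67).
So s = 25; s⁻¹ ≡ 59 (mod 67).
m = c₂ · s⁻¹ mod 67 = 3 · 59 mod 67 = 43.

43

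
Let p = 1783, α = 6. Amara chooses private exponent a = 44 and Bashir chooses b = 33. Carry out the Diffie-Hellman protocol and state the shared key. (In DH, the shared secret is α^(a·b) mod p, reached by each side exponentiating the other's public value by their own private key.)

1071

Amara sends A = α^a mod p = 6^44 mod 1783.
6^1 ≡ 6 (mod 1783)
6^2 = (6^1)^2 ≡ 6^2 = 36 ≡ 36 (mod 1783)
6^4 = (6^2)^2 ≡ 36^2 = 1296 ≡ 1296 (mod 1783)
6^8 = (6^4)^2 ≡ 1296^2 = 1679616 ≡ 30 (mod 1783)
6^16 = (6^8)^2 ≡ 30^2 = 900 ≡ 900 (mod 1783)
6^32 = (6^16)^2 ≡ 900^2 = 810000 ≡ 518 (mod 1783)
6^44 = 6^32 · 6^8 · 6^4 ≡ 518 · 30 · 1296 ≡ 855 (mod 1783).
So A = 855. Bashir then computes K = A^b mod p = 855^33 mod 1783.
855^1 ≡ 855 (mod 1783)
855^2 = (855^1)^2 ≡ 855^2 = 731025 ≡ 1778 (mod 1783)
855^4 = (855^2)^2 ≡ 1778^2 = 3161284 ≡ 25 (mod 1783)
855^8 = (855^4)^2 ≡ 25^2 = 625 ≡ 625 (mod 1783)
855^16 = (855^8)^2 ≡ 625^2 = 390625 ≡ 148 (mod 1783)
855^32 = (855^16)^2 ≡ 148^2 = 21904 ≡ 508 (mod 1783)
855^33 = 855^32 · 855^1 ≡ 508 · 855 ≡ 1071 (mod 1783).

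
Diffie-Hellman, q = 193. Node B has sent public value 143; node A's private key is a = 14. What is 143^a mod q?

Shared key K = 143^14 mod 193.
143^1 ≡ 143 (mod 193)
143^2 = (143^1)^2 ≡ 143^2 = 20449 ≡ 184 (mod 193)
143^4 = (143^2)^2 ≡ 184^2 = 33856 ≡ 81 (mod 193)
143^8 = (143^4)^2 ≡ 81^2 = 6561 ≡ 192 (mod 193)
143^14 = 143^8 · 143^4 · 143^2 ≡ 192 · 81 · 184 ≡ 150 (mod 193).

150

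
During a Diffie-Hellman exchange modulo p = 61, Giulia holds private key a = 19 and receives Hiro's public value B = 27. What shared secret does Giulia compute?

52

Shared key K = 27^19 mod 61.
27^1 ≡ 27 (mod 61)
27^2 = (27^1)^2 ≡ 27^2 = 729 ≡ 58 (mod 61)
27^4 = (27^2)^2 ≡ 58^2 = 3364 ≡ 9 (mod 61)
27^8 = (27^4)^2 ≡ 9^2 = 81 ≡ 20 (mod 61)
27^16 = (27^8)^2 ≡ 20^2 = 400 ≡ 34 (mod 61)
27^19 = 27^16 · 27^2 · 27^1 ≡ 34 · 58 · 27 ≡ 52 (mod 61).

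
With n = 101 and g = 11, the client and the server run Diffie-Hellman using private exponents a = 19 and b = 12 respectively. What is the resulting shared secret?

79

The server sends B = g^b mod n = 11^12 mod 101.
11^1 ≡ 11 (mod 101)
11^2 = (11^1)^2 ≡ 11^2 = 121 ≡ 20 (mod 101)
11^4 = (11^2)^2 ≡ 20^2 = 400 ≡ 97 (mod 101)
11^8 = (11^4)^2 ≡ 97^2 = 9409 ≡ 16 (mod 101)
11^12 = 11^8 · 11^4 ≡ 16 · 97 ≡ 37 (mod 101).
So B = 37. The client then computes K = B^a mod n = 37^19 mod 101.
37^1 ≡ 37 (mod 101)
37^2 = (37^1)^2 ≡ 37^2 = 1369 ≡ 56 (mod 101)
37^4 = (37^2)^2 ≡ 56^2 = 3136 ≡ 5 (mod 101)
37^8 = (37^4)^2 ≡ 5^2 = 25 ≡ 25 (mod 101)
37^16 = (37^8)^2 ≡ 25^2 = 625 ≡ 19 (mod 101)
37^19 = 37^16 · 37^2 · 37^1 ≡ 19 · 56 · 37 ≡ 79 (mod 101).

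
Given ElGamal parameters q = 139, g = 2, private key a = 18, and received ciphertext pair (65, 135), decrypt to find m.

Shared mask s = c₁^a mod q = 65^18 mod 139.
65^1 ≡ 65 (mod 139)
65^2 = (65^1)^2 ≡ 65^2 = 4225 ≡ 55 (mod 139)
65^4 = (65^2)^2 ≡ 55^2 = 3025 ≡ 106 (mod 139)
65^8 = (65^4)^2 ≡ 106^2 = 11236 ≡ 116 (mod 139)
65^16 = (65^8)^2 ≡ 116^2 = 13456 ≡ 112 (mod 139)
65^18 = 65^16 · 65^2 ≡ 112 · 55 ≡ 44 (mod 139).
So s = 44; s⁻¹ ≡ 79 (mod 139).
m = c₂ · s⁻¹ mod 139 = 135 · 79 mod 139 = 101.

101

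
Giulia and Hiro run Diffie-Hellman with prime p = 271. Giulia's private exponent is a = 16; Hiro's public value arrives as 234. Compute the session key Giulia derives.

Shared key K = 234^16 mod 271.
234^1 ≡ 234 (mod 271)
234^2 = (234^1)^2 ≡ 234^2 = 54756 ≡ 14 (mod 271)
234^4 = (234^2)^2 ≡ 14^2 = 196 ≡ 196 (mod 271)
234^8 = (234^4)^2 ≡ 196^2 = 38416 ≡ 205 (mod 271)
234^16 = (234^8)^2 ≡ 205^2 = 42025 ≡ 20 (mod 271)

20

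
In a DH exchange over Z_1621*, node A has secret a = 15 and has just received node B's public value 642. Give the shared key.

557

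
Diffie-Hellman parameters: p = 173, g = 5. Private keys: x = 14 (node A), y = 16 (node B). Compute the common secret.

140

Node B sends B = g^y mod p = 5^16 mod 173.
5^1 ≡ 5 (mod 173)
5^2 = (5^1)^2 ≡ 5^2 = 25 ≡ 25 (mod 173)
5^4 = (5^2)^2 ≡ 25^2 = 625 ≡ 106 (mod 173)
5^8 = (5^4)^2 ≡ 106^2 = 11236 ≡ 164 (mod 173)
5^16 = (5^8)^2 ≡ 164^2 = 26896 ≡ 81 (mod 173)
So B = 81. Node A then computes K = B^x mod p = 81^14 mod 173.
81^1 ≡ 81 (mod 173)
81^2 = (81^1)^2 ≡ 81^2 = 6561 ≡ 160 (mod 173)
81^4 = (81^2)^2 ≡ 160^2 = 25600 ≡ 169 (mod 173)
81^8 = (81^4)^2 ≡ 169^2 = 28561 ≡ 16 (mod 173)
81^14 = 81^8 · 81^4 · 81^2 ≡ 16 · 169 · 160 ≡ 140 (mod 173).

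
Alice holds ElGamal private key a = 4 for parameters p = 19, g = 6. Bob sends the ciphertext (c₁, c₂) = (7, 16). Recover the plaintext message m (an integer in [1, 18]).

5

Shared mask s = c₁^a mod p = 7^4 mod 19.
7^1 ≡ 7 (mod 19)
7^2 = (7^1)^2 ≡ 7^2 = 49 ≡ 11 (mod 19)
7^4 = (7^2)^2 ≡ 11^2 = 121 ≡ 7 (mod 19)
So s = 7; s⁻¹ ≡ 11 (mod 19).
m = c₂ · s⁻¹ mod 19 = 16 · 11 mod 19 = 5.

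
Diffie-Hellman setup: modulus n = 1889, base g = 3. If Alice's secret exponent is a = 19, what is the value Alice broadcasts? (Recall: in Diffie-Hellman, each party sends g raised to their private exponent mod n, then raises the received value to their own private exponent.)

Public value = 3^19 mod 1889.
3^1 ≡ 3 (mod 1889)
3^2 = (3^1)^2 ≡ 3^2 = 9 ≡ 9 (mod 1889)
3^4 = (3^2)^2 ≡ 9^2 = 81 ≡ 81 (mod 1889)
3^8 = (3^4)^2 ≡ 81^2 = 6561 ≡ 894 (mod 1889)
3^16 = (3^8)^2 ≡ 894^2 = 799236 ≡ 189 (mod 1889)
3^19 = 3^16 · 3^2 · 3^1 ≡ 189 · 9 · 3 ≡ 1325 (mod 1889).

1325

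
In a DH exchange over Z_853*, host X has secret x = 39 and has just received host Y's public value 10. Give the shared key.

102

Shared key K = 10^39 mod 853.
10^1 ≡ 10 (mod 853)
10^2 = (10^1)^2 ≡ 10^2 = 100 ≡ 100 (mod 853)
10^4 = (10^2)^2 ≡ 100^2 = 10000 ≡ 617 (mod 853)
10^8 = (10^4)^2 ≡ 617^2 = 380689 ≡ 251 (mod 853)
10^16 = (10^8)^2 ≡ 251^2 = 63001 ≡ 732 (mod 853)
10^32 = (10^16)^2 ≡ 732^2 = 535824 ≡ 140 (mod 853)
10^39 = 10^32 · 10^4 · 10^2 · 10^1 ≡ 140 · 617 · 100 · 10 ≡ 102 (mod 853).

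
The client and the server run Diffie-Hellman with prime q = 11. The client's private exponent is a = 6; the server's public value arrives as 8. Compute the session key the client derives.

3

Shared key K = 8^6 mod 11.
8^1 ≡ 8 (mod 11)
8^2 = (8^1)^2 ≡ 8^2 = 64 ≡ 9 (mod 11)
8^4 = (8^2)^2 ≡ 9^2 = 81 ≡ 4 (mod 11)
8^6 = 8^4 · 8^2 ≡ 4 · 9 ≡ 3 (mod 11).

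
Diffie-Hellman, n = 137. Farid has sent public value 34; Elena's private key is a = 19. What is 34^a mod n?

Shared key K = 34^19 mod 137.
34^1 ≡ 34 (mod 137)
34^2 = (34^1)^2 ≡ 34^2 = 1156 ≡ 60 (mod 137)
34^4 = (34^2)^2 ≡ 60^2 = 3600 ≡ 38 (mod 137)
34^8 = (34^4)^2 ≡ 38^2 = 1444 ≡ 74 (mod 137)
34^16 = (34^8)^2 ≡ 74^2 = 5476 ≡ 133 (mod 137)
34^19 = 34^16 · 34^2 · 34^1 ≡ 133 · 60 · 34 ≡ 60 (mod 137).

60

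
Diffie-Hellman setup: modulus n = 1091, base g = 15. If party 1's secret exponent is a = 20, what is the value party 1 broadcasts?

Public value = 15^20 mod 1091.
15^1 ≡ 15 (mod 1091)
15^2 = (15^1)^2 ≡ 15^2 = 225 ≡ 225 (mod 1091)
15^4 = (15^2)^2 ≡ 225^2 = 50625 ≡ 439 (mod 1091)
15^8 = (15^4)^2 ≡ 439^2 = 192721 ≡ 705 (mod 1091)
15^16 = (15^8)^2 ≡ 705^2 = 497025 ≡ 620 (mod 1091)
15^20 = 15^16 · 15^4 ≡ 620 · 439 ≡ 521 (mod 1091).

521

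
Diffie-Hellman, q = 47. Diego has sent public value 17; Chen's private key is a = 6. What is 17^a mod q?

14

Shared key K = 17^6 mod 47.
17^1 ≡ 17 (mod 47)
17^2 = (17^1)^2 ≡ 17^2 = 289 ≡ 7 (mod 47)
17^4 = (17^2)^2 ≡ 7^2 = 49 ≡ 2 (mod 47)
17^6 = 17^4 · 17^2 ≡ 2 · 7 ≡ 14 (mod 47).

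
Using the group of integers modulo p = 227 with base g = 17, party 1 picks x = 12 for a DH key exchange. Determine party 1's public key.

Public value = 17^12 (mod 227).
17^1 ≡ 17 (mod 227)
17^2 = (17^1)^2 ≡ 17^2 = 289 ≡ 62 (mod 227)
17^4 = (17^2)^2 ≡ 62^2 = 3844 ≡ 212 (mod 227)
17^8 = (17^4)^2 ≡ 212^2 = 44944 ≡ 225 (mod 227)
17^12 = 17^8 · 17^4 ≡ 225 · 212 ≡ 30 (mod 227).

30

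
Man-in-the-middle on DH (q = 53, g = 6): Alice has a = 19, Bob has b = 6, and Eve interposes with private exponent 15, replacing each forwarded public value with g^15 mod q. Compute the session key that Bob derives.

Bob receives Eve's public value M = 6^15 mod 53 instead of the honest one.
6^1 ≡ 6 (mod 53)
6^2 = (6^1)^2 ≡ 6^2 = 36 ≡ 36 (mod 53)
6^4 = (6^2)^2 ≡ 36^2 = 1296 ≡ 24 (mod 53)
6^8 = (6^4)^2 ≡ 24^2 = 576 ≡ 46 (mod 53)
6^15 = 6^8 · 6^4 · 6^2 · 6^1 ≡ 46 · 24 · 36 · 6 ≡ 17 (mod 53).
So M = 17. Bob computes K = M^6 mod 53.
17^1 ≡ 17 (mod 53)
17^2 = (17^1)^2 ≡ 17^2 = 289 ≡ 24 (mod 53)
17^4 = (17^2)^2 ≡ 24^2 = 576 ≡ 46 (mod 53)
17^6 = 17^4 · 17^2 ≡ 46 · 24 ≡ 44 (mod 53).

44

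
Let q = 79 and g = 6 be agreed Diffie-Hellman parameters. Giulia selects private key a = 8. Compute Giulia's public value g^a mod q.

76

Public value = 6^8 mod 79.
6^1 ≡ 6 (mod 79)
6^2 = (6^1)^2 ≡ 6^2 = 36 ≡ 36 (mod 79)
6^4 = (6^2)^2 ≡ 36^2 = 1296 ≡ 32 (mod 79)
6^8 = (6^4)^2 ≡ 32^2 = 1024 ≡ 76 (mod 79)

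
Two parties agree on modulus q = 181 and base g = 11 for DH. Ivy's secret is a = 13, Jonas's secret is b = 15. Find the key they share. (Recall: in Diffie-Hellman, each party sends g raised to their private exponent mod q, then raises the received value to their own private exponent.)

49

Jonas sends B = g^b mod q = 11^15 mod 181.
11^1 ≡ 11 (mod 181)
11^2 = (11^1)^2 ≡ 11^2 = 121 ≡ 121 (mod 181)
11^4 = (11^2)^2 ≡ 121^2 = 14641 ≡ 161 (mod 181)
11^8 = (11^4)^2 ≡ 161^2 = 25921 ≡ 38 (mod 181)
11^15 = 11^8 · 11^4 · 11^2 · 11^1 ≡ 38 · 161 · 121 · 11 ≡ 49 (mod 181).
So B = 49. Ivy then computes K = B^a mod q = 49^13 mod 181.
49^1 ≡ 49 (mod 181)
49^2 = (49^1)^2 ≡ 49^2 = 2401 ≡ 48 (mod 181)
49^4 = (49^2)^2 ≡ 48^2 = 2304 ≡ 132 (mod 181)
49^8 = (49^4)^2 ≡ 132^2 = 17424 ≡ 48 (mod 181)
49^13 = 49^8 · 49^4 · 49^1 ≡ 48 · 132 · 49 ≡ 49 (mod 181).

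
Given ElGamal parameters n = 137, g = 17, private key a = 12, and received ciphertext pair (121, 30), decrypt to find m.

25

Shared mask s = c₁^a mod n = 121^12 mod 137.
121^1 ≡ 121 (mod 137)
121^2 = (121^1)^2 ≡ 121^2 = 14641 ≡ 119 (mod 137)
121^4 = (121^2)^2 ≡ 119^2 = 14161 ≡ 50 (mod 137)
121^8 = (121^4)^2 ≡ 50^2 = 2500 ≡ 34 (mod 137)
121^12 = 121^8 · 121^4 ≡ 34 · 50 ≡ 56 (mod 137).
So s = 56; s⁻¹ ≡ 115 (mod 137).
m = c₂ · s⁻¹ mod 137 = 30 · 115 mod 137 = 25.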